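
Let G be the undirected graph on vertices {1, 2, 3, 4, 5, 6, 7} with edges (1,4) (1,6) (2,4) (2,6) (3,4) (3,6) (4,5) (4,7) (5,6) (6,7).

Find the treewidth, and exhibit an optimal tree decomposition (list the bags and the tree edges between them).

The largest bag has 3 vertices, giving width 2; this decomposition certifies tw(G) ≤ 2. For the lower bound, G contains the cycle 6–7–4–3–6, so G is not a forest; only forests have treewidth ≤ 1, hence tw(G) ≥ 2. Therefore the treewidth is 2.

Treewidth 2.
One such decomposition:
Bags: B1 = {4, 6, 7}  B2 = {3, 4, 6}  B3 = {1, 4, 6}  B4 = {2, 4, 6}  B5 = {4, 5, 6}
Tree: B1–B2, B2–B3, B3–B4, B4–B5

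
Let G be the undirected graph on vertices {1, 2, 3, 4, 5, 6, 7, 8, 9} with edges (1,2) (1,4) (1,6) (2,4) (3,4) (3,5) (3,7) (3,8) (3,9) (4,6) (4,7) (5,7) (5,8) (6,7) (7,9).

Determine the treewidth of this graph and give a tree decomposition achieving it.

Treewidth 2.
One optimal decomposition is:
Bags: B1 = {3, 4, 7}  B2 = {3, 7, 9}  B3 = {3, 5, 7}  B4 = {4, 6, 7}  B5 = {1, 4, 6}  B6 = {1, 2, 4}  B7 = {3, 5, 8}
Tree: B1–B2, B2–B3, B1–B4, B4–B5, B5–B6, B3–B7

Each bag holds 3 vertices, so the decomposition has width 2, which upper-bounds the treewidth. For the lower bound, the 3 vertices {1, 2, 4} are pairwise adjacent, and any tree decomposition puts a clique entirely inside one bag — forcing width ≥ 2. Combining the bounds, tw(G) = 2.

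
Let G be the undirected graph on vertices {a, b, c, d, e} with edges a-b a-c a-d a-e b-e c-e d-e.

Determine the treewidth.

2

A width-2 tree decomposition is:
Bags: B1 = {a, c, e}  B2 = {a, b, e}  B3 = {a, d, e}
Tree: B1–B2, B1–B3
The largest bag has 3 vertices, giving width 2; this decomposition certifies tw(G) ≤ 2. For the lower bound, the 3 vertices {a, d, e} are pairwise adjacent, and any tree decomposition puts a clique entirely inside one bag — forcing width ≥ 2. Hence tw(G) = 2 exactly.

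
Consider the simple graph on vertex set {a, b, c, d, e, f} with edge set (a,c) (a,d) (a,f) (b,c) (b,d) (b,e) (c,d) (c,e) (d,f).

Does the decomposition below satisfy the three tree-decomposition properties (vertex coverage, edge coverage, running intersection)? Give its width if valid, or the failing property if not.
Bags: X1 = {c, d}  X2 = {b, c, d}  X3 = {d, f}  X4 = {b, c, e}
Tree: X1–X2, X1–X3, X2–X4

No — vertex a appears in no bag.

A tree decomposition must satisfy three properties: every vertex lies in some bag; for every edge, both endpoints lie together in some bag; and for every vertex, the bags containing it form a connected subtree. Here vertex a appears in no bag, so the decomposition is invalid.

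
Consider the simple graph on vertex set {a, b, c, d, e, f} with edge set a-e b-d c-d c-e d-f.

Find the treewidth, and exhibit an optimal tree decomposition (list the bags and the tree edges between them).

The largest bag has 2 vertices, giving width 1; this decomposition certifies tw(G) ≤ 1. Any graph with an edge has treewidth ≥ 1, and G has the edge b–d. Combining the bounds, tw(G) = 1.

Treewidth 1.
One such decomposition:
Bags: B1 = {b, d}  B2 = {c, d}  B3 = {c, e}  B4 = {d, f}  B5 = {a, e}
Tree: B1–B2, B2–B3, B2–B4, B3–B5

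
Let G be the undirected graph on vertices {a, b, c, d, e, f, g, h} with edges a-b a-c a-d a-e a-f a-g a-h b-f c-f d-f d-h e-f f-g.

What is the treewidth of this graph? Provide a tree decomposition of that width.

Every bag has size at most 3, so the width is 3 − 1 = 2 and tw(G) ≤ 2. For the lower bound, the 3 vertices {a, d, h} are pairwise adjacent, and any tree decomposition puts a clique entirely inside one bag — forcing width ≥ 2. Hence tw(G) = 2 exactly.

Treewidth 2.
One optimal decomposition is:
Bags: B1 = {a, e, f}  B2 = {a, d, f}  B3 = {a, b, f}  B4 = {a, c, f}  B5 = {a, f, g}  B6 = {a, d, h}
Tree: B1–B2, B1–B3, B3–B4, B4–B5, B2–B6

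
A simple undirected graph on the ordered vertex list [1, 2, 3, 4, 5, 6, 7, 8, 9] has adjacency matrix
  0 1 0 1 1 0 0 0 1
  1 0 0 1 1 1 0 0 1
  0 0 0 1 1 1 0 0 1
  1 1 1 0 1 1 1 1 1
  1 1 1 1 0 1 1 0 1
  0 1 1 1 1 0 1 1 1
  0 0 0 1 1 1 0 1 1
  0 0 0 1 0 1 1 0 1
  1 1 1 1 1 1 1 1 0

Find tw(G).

4

A width-4 tree decomposition is:
Bags: B1 = {4, 5, 6, 7, 9}  B2 = {2, 4, 5, 6, 9}  B3 = {3, 4, 5, 6, 9}  B4 = {1, 2, 4, 5, 9}  B5 = {4, 6, 7, 8, 9}
Tree: B1–B2, B1–B3, B2–B4, B1–B5
The largest bag has 5 vertices, giving width 4; this decomposition certifies tw(G) ≤ 4. On the other hand G contains the 5-clique {4, 6, 7, 8, 9}. A clique must lie in a single bag of any decomposition, so no decomposition can have width below 4. Therefore the treewidth is 4.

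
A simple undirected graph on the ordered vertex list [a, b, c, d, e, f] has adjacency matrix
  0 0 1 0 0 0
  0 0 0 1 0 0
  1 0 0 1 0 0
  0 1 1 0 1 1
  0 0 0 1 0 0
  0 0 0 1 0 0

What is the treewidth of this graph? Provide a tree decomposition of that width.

Every bag has size at most 2, so the width is 2 − 1 = 1 and tw(G) ≤ 1. Since G has at least one edge (e.g. c–d), it is not an edgeless graph, so tw(G) ≥ 1. Therefore the treewidth is 1.

Treewidth 1.
One optimal decomposition is:
Bags: B1 = {c, d}  B2 = {d, e}  B3 = {a, c}  B4 = {b, d}  B5 = {d, f}
Tree: B1–B2, B1–B3, B2–B4, B2–B5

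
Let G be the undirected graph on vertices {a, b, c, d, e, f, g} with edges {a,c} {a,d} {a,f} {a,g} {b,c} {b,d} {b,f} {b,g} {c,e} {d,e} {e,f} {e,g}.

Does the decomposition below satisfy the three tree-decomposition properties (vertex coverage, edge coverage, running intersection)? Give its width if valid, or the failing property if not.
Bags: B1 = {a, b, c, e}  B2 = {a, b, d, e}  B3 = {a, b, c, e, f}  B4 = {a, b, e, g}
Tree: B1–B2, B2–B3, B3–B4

A tree decomposition must satisfy three properties: every vertex lies in some bag; for every edge, both endpoints lie together in some bag; and for every vertex, the bags containing it form a connected subtree. Here bags containing vertex c are not connected in the tree, so the decomposition is invalid.

No — bags containing vertex c are not connected in the tree.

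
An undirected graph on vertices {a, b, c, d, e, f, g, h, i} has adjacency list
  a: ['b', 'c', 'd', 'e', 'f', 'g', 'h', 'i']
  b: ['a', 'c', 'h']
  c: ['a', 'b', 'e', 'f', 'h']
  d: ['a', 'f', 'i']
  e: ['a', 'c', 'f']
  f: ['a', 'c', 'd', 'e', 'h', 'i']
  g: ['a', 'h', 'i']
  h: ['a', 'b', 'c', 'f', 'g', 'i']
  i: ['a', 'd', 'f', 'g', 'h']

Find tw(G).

A width-3 tree decomposition is:
Bags: B1 = {a, f, h, i}  B2 = {a, g, h, i}  B3 = {a, c, f, h}  B4 = {a, c, e, f}  B5 = {a, b, c, h}  B6 = {a, d, f, i}
Tree: B1–B2, B1–B3, B3–B4, B3–B5, B1–B6
The largest bag has 4 vertices, giving width 3; this decomposition certifies tw(G) ≤ 3. Conversely, {a, g, h, i} is a clique of size 4, and the vertices of any clique must share a bag in every tree decomposition; so some bag has ≥ 4 vertices and tw(G) ≥ 3. The upper and lower bounds meet at 3, so that is the treewidth.

3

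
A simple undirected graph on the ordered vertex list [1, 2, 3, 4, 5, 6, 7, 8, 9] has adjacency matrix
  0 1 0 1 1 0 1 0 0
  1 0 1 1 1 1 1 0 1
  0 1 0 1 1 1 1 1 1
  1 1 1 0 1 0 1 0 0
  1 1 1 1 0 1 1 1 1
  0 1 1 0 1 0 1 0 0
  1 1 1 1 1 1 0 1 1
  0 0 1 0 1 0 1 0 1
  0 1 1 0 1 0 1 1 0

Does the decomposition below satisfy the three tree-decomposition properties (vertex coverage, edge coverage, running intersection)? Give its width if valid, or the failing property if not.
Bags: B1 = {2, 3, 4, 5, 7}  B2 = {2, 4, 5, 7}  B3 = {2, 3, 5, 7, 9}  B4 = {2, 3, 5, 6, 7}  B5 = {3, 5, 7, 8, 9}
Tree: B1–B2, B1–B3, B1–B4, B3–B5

A tree decomposition must satisfy three properties: every vertex lies in some bag; for every edge, both endpoints lie together in some bag; and for every vertex, the bags containing it form a connected subtree. Here vertex 1 appears in no bag, so the decomposition is invalid.

No — vertex 1 appears in no bag.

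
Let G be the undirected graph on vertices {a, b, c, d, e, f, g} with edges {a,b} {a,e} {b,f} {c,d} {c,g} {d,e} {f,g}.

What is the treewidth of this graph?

2

A width-2 tree decomposition is:
Bags: B1 = {a, b, f}  B2 = {a, f, g}  B3 = {a, c, g}  B4 = {a, c, d}  B5 = {a, d, e}
Tree: B1–B2, B2–B3, B3–B4, B4–B5
Each bag holds 3 vertices, so the decomposition has width 2, which upper-bounds the treewidth. Since a–b–f–g–c–d–e–a is a cycle in G, G is not acyclic. Forests are exactly the graphs of treewidth ≤ 1, so tw(G) ≥ 2. Therefore the treewidth is 2.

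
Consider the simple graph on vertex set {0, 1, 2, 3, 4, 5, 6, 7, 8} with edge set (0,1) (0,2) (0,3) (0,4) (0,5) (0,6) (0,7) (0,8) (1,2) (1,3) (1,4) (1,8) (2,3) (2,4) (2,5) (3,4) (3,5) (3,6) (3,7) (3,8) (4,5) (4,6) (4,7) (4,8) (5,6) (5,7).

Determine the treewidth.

A width-4 tree decomposition is:
Bags: B1 = {0, 2, 3, 4, 5}  B2 = {0, 1, 2, 3, 4}  B3 = {0, 3, 4, 5, 6}  B4 = {0, 3, 4, 5, 7}  B5 = {0, 1, 3, 4, 8}
Tree: B1–B2, B1–B3, B3–B4, B2–B5
The largest bag has 5 vertices, giving width 4; this decomposition certifies tw(G) ≤ 4. On the other hand G contains the 5-clique {0, 1, 3, 4, 8}. A clique must lie in a single bag of any decomposition, so no decomposition can have width below 4. Combining the bounds, tw(G) = 4.

4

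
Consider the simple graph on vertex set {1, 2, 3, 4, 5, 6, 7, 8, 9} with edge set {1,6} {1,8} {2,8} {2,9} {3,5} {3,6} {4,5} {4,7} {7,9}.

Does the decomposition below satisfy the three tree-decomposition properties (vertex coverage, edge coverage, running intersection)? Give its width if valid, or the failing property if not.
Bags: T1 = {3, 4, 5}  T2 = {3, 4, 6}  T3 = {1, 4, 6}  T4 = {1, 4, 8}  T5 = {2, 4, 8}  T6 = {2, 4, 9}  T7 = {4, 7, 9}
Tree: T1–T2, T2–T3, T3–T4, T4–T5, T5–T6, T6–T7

Vertex coverage: the bags together contain {1, 2, 3, 4, 5, 6, 7, 8, 9}, the full vertex set. Edge coverage: each edge of G has both endpoints in at least one bag. Running intersection: for every vertex, the bags containing it form a connected subtree. All three properties hold, so this is a valid tree decomposition of width max|bag| − 1 = 2, and hence tw(G) ≤ 2.

Yes; width 2.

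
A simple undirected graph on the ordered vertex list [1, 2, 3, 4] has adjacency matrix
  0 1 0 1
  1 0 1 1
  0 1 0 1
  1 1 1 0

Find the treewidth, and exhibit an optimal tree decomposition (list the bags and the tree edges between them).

Each bag holds 3 vertices, so the decomposition has width 2, which upper-bounds the treewidth. Conversely, {1, 2, 4} is a clique of size 3, and the vertices of any clique must share a bag in every tree decomposition; so some bag has ≥ 3 vertices and tw(G) ≥ 2. Therefore the treewidth is 2.

Treewidth 2.
One optimal decomposition is:
Bags: B1 = {2, 3, 4}  B2 = {1, 2, 4}
Tree: B1–B2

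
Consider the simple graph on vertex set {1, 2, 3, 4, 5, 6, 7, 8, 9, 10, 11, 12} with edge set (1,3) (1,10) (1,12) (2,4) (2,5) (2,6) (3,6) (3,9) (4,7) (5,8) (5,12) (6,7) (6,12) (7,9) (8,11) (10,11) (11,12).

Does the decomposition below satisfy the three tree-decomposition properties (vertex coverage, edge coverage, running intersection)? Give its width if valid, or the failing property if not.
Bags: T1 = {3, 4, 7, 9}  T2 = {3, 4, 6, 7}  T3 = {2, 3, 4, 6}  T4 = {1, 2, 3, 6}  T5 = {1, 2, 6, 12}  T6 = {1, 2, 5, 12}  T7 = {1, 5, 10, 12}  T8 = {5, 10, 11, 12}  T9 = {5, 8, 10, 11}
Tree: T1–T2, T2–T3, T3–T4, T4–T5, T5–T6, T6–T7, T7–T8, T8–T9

Checking the three conditions: (i) the bags cover all of {1, 2, 3, 4, 5, 6, 7, 8, 9, 10, 11, 12}; (ii) for each edge, some bag contains both endpoints; (iii) the bags containing any fixed vertex form a subtree. All hold, so the decomposition is valid with width 4 − 1 = 3.

Yes; width 3.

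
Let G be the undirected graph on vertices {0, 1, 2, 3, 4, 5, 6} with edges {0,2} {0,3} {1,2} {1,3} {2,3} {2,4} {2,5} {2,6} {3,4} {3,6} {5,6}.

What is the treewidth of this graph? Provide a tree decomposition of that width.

Each bag holds 3 vertices, so the decomposition has width 2, which upper-bounds the treewidth. For the lower bound, the 3 vertices {0, 2, 3} are pairwise adjacent, and any tree decomposition puts a clique entirely inside one bag — forcing width ≥ 2. Combining the bounds, tw(G) = 2.

Treewidth 2.
Bags: B1 = {1, 2, 3}  B2 = {2, 3, 4}  B3 = {2, 3, 6}  B4 = {0, 2, 3}  B5 = {2, 5, 6}
Tree: B1–B2, B2–B3, B2–B4, B3–B5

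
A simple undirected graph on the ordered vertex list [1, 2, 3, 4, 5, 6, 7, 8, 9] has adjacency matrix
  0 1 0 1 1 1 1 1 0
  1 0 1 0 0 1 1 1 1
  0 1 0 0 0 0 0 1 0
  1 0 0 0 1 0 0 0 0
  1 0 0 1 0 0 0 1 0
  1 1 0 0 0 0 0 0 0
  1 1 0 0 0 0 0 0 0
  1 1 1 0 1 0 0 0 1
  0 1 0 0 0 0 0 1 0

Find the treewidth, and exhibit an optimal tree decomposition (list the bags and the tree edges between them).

Treewidth 2.
Bags: B1 = {1, 5, 8}  B2 = {1, 4, 5}  B3 = {1, 2, 8}  B4 = {2, 3, 8}  B5 = {1, 2, 6}  B6 = {1, 2, 7}  B7 = {2, 8, 9}
Tree: B1–B2, B1–B3, B3–B4, B3–B5, B5–B6, B4–B7

Every bag has size at most 3, so the width is 3 − 1 = 2 and tw(G) ≤ 2. For the lower bound, the 3 vertices {1, 2, 8} are pairwise adjacent, and any tree decomposition puts a clique entirely inside one bag — forcing width ≥ 2. Therefore the treewidth is 2.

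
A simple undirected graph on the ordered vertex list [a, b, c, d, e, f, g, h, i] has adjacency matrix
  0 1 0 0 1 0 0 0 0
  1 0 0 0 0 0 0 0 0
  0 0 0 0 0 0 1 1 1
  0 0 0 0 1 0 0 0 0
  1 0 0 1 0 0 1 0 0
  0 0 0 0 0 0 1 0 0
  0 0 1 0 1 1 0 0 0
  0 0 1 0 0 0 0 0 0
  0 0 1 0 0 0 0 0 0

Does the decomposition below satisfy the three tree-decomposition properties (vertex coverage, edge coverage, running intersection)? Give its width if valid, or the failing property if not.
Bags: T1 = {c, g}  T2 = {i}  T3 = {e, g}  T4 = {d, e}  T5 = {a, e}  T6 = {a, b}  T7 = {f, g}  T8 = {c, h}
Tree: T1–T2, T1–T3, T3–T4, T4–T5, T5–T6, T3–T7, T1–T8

No — edge (c,i) lies in no bag.

A tree decomposition must satisfy three properties: every vertex lies in some bag; for every edge, both endpoints lie together in some bag; and for every vertex, the bags containing it form a connected subtree. Here edge (c,i) lies in no bag, so the decomposition is invalid.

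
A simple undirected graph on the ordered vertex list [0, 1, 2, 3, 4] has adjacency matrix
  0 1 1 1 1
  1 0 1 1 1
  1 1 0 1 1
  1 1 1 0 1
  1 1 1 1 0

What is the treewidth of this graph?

4

A width-4 tree decomposition is:
Bags: B1 = {0, 1, 2, 3, 4}
Tree: (single bag)
With just one bag of size 5, the width is 5 − 1 = 4, so tw(G) ≤ 4. On the other hand G contains the 5-clique {0, 1, 2, 3, 4}. A clique must lie in a single bag of any decomposition, so no decomposition can have width below 4. Combining the bounds, tw(G) = 4.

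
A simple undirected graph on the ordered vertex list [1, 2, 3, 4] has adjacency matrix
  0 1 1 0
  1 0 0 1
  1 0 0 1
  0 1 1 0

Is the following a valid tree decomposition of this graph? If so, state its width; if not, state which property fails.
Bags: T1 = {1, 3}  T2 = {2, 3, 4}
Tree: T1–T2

No — edge (2,1) lies in no bag.

A tree decomposition must satisfy three properties: every vertex lies in some bag; for every edge, both endpoints lie together in some bag; and for every vertex, the bags containing it form a connected subtree. Here edge (2,1) lies in no bag, so the decomposition is invalid.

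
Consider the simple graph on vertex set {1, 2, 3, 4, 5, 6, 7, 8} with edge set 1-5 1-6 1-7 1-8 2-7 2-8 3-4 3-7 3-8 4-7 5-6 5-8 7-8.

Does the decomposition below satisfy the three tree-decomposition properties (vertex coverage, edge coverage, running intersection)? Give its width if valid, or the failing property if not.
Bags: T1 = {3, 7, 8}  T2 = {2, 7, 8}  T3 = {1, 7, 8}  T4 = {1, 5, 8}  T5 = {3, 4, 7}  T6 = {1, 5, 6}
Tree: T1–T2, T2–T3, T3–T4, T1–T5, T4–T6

Checking the three conditions: (i) the bags cover all of {1, 2, 3, 4, 5, 6, 7, 8}; (ii) for each edge, some bag contains both endpoints; (iii) the bags containing any fixed vertex form a subtree. All hold, so the decomposition is valid with width 3 − 1 = 2.

Yes; width 2.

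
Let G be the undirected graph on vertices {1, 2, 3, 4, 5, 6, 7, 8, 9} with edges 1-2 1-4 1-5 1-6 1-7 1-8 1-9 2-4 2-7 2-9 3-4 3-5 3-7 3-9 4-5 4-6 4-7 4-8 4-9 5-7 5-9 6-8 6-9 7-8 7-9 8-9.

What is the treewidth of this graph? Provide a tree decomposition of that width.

Treewidth 4.
One optimal decomposition is:
Bags: B1 = {1, 4, 5, 7, 9}  B2 = {1, 4, 7, 8, 9}  B3 = {1, 4, 6, 8, 9}  B4 = {3, 4, 5, 7, 9}  B5 = {1, 2, 4, 7, 9}
Tree: B1–B2, B2–B3, B1–B4, B1–B5

Each bag holds 5 vertices, so the decomposition has width 4, which upper-bounds the treewidth. For the lower bound, the 5 vertices {1, 4, 6, 8, 9} are pairwise adjacent, and any tree decomposition puts a clique entirely inside one bag — forcing width ≥ 4. The upper and lower bounds meet at 4, so that is the treewidth.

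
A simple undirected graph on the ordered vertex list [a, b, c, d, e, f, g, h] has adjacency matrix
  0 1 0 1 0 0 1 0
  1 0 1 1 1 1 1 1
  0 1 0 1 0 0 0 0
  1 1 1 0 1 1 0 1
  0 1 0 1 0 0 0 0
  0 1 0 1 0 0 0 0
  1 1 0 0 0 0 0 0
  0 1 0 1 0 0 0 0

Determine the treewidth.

2

A width-2 tree decomposition is:
Bags: B1 = {a, b, d}  B2 = {b, d, h}  B3 = {b, d, e}  B4 = {b, c, d}  B5 = {a, b, g}  B6 = {b, d, f}
Tree: B1–B2, B1–B3, B3–B4, B1–B5, B3–B6
The largest bag has 3 vertices, giving width 2; this decomposition certifies tw(G) ≤ 2. For the lower bound, the 3 vertices {b, d, f} are pairwise adjacent, and any tree decomposition puts a clique entirely inside one bag — forcing width ≥ 2. Hence tw(G) = 2 exactly.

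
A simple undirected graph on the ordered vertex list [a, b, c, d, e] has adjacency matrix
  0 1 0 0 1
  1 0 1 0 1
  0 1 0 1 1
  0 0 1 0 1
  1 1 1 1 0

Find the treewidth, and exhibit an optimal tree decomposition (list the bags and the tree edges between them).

Treewidth 2.
Bags: B1 = {b, c, e}  B2 = {c, d, e}  B3 = {a, b, e}
Tree: B1–B2, B1–B3

Each bag holds 3 vertices, so the decomposition has width 2, which upper-bounds the treewidth. For the lower bound, the 3 vertices {c, d, e} are pairwise adjacent, and any tree decomposition puts a clique entirely inside one bag — forcing width ≥ 2. Hence tw(G) = 2 exactly.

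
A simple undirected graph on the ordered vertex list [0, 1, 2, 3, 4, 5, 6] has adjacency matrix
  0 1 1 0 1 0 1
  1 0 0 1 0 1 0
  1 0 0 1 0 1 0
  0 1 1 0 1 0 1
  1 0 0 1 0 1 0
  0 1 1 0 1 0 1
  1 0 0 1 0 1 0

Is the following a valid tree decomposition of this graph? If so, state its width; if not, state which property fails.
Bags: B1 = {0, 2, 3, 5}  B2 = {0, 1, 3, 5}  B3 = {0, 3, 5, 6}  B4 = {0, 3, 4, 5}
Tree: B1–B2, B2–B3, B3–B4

Every vertex of G appears in some bag (union = {0, 1, 2, 3, 4, 5, 6}); every edge is covered by a bag; and for each vertex v the set of bags containing v is connected in the bag tree. The decomposition is therefore valid. The largest bag has 4 vertices, so the width is 3.

Yes; width 3.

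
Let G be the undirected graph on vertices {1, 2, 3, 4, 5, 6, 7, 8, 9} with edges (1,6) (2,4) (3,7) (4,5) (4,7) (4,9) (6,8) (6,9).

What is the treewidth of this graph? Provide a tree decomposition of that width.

Treewidth 1.
Bags: B1 = {6, 9}  B2 = {1, 6}  B3 = {4, 9}  B4 = {4, 7}  B5 = {6, 8}  B6 = {4, 5}  B7 = {3, 7}  B8 = {2, 4}
Tree: B1–B2, B1–B3, B3–B4, B1–B5, B3–B6, B4–B7, B3–B8

Each bag holds 2 vertices, so the decomposition has width 1, which upper-bounds the treewidth. Since G has at least one edge (e.g. 9–6), it is not an edgeless graph, so tw(G) ≥ 1. The upper and lower bounds meet at 1, so that is the treewidth.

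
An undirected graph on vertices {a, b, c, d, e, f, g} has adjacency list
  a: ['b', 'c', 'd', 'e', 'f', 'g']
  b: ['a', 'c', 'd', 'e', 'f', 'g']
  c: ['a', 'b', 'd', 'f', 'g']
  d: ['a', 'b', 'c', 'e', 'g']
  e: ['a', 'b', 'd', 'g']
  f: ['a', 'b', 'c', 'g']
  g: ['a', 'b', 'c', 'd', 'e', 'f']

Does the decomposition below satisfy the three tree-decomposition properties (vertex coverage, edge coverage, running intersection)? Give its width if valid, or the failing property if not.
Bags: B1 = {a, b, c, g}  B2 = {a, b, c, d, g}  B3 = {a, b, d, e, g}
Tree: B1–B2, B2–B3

A tree decomposition must satisfy three properties: every vertex lies in some bag; for every edge, both endpoints lie together in some bag; and for every vertex, the bags containing it form a connected subtree. Here vertex f appears in no bag, so the decomposition is invalid.

No — vertex f appears in no bag.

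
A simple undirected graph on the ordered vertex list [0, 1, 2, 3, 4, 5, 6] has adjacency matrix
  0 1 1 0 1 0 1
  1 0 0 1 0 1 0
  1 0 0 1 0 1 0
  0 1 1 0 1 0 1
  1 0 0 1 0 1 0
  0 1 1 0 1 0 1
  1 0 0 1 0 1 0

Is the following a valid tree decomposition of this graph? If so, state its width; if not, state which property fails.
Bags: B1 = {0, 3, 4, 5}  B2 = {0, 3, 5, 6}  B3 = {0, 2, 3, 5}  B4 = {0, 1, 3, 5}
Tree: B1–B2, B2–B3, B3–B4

Checking the three conditions: (i) the bags cover all of {0, 1, 2, 3, 4, 5, 6}; (ii) for each edge, some bag contains both endpoints; (iii) the bags containing any fixed vertex form a subtree. All hold, so the decomposition is valid with width 4 − 1 = 3.

Yes; width 3.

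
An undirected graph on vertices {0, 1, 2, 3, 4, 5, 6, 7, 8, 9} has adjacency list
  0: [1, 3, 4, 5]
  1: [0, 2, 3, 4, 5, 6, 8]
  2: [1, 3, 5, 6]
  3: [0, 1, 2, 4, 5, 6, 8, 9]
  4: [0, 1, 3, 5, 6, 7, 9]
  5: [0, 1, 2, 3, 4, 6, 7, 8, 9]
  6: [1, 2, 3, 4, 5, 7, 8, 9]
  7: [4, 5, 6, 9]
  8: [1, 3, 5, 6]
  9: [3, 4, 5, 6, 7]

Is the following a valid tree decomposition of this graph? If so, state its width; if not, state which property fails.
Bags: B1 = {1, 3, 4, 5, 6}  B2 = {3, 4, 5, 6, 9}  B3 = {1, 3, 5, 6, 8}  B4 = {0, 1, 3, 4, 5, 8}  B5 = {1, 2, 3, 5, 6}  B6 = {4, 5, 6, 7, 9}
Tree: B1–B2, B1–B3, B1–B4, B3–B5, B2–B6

A tree decomposition must satisfy three properties: every vertex lies in some bag; for every edge, both endpoints lie together in some bag; and for every vertex, the bags containing it form a connected subtree. Here bags containing vertex 8 are not connected in the tree, so the decomposition is invalid.

No — bags containing vertex 8 are not connected in the tree.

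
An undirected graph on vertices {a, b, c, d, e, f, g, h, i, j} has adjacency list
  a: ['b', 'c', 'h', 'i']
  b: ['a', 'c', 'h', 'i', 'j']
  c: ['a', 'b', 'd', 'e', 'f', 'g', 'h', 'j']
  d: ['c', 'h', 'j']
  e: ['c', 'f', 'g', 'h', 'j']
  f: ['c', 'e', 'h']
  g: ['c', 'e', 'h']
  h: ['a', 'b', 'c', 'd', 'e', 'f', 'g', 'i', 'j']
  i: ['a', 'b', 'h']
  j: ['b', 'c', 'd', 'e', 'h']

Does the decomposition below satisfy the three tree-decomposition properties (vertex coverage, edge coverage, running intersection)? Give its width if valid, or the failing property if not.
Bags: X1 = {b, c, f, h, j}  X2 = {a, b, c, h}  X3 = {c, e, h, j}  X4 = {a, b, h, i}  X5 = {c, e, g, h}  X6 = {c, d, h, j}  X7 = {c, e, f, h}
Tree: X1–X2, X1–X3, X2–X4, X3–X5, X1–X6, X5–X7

No — bags containing vertex f are not connected in the tree.

A tree decomposition must satisfy three properties: every vertex lies in some bag; for every edge, both endpoints lie together in some bag; and for every vertex, the bags containing it form a connected subtree. Here bags containing vertex f are not connected in the tree, so the decomposition is invalid.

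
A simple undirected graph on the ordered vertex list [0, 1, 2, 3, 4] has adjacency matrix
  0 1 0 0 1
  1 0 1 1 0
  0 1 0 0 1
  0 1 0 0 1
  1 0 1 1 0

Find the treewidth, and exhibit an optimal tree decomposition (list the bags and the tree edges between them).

Treewidth 2.
One optimal decomposition is:
Bags: B1 = {1, 2, 4}  B2 = {1, 3, 4}  B3 = {0, 1, 4}
Tree: B1–B2, B2–B3

The largest bag has 3 vertices, giving width 2; this decomposition certifies tw(G) ≤ 2. The edges 4–2–1–3–4 form a cycle, so G is not a tree and its treewidth is at least 2. Therefore the treewidth is 2.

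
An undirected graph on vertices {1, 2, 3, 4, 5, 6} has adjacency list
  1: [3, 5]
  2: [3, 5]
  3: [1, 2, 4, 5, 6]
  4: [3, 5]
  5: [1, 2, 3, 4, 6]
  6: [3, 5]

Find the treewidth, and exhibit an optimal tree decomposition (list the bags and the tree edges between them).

Treewidth 2.
Bags: B1 = {2, 3, 5}  B2 = {1, 3, 5}  B3 = {3, 5, 6}  B4 = {3, 4, 5}
Tree: B1–B2, B2–B3, B3–B4

Each bag holds 3 vertices, so the decomposition has width 2, which upper-bounds the treewidth. For the lower bound, the 3 vertices {1, 3, 5} are pairwise adjacent, and any tree decomposition puts a clique entirely inside one bag — forcing width ≥ 2. The upper and lower bounds meet at 2, so that is the treewidth.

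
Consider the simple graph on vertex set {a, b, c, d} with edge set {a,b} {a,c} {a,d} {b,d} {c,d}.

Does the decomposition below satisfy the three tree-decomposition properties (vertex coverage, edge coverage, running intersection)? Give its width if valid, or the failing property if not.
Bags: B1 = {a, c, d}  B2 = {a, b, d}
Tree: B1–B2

Vertex coverage: the bags together contain {a, b, c, d}, the full vertex set. Edge coverage: each edge of G has both endpoints in at least one bag. Running intersection: for every vertex, the bags containing it form a connected subtree. All three properties hold, so this is a valid tree decomposition of width max|bag| − 1 = 2, and hence tw(G) ≤ 2.

Yes; width 2.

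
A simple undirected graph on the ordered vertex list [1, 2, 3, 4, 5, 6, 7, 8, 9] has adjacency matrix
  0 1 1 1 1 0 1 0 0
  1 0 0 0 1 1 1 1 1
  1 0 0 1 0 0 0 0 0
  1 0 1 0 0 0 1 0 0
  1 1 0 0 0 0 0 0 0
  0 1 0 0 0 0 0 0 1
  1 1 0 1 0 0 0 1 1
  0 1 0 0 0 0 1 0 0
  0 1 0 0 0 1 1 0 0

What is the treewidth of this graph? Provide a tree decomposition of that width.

The largest bag has 3 vertices, giving width 2; this decomposition certifies tw(G) ≤ 2. For the lower bound, the 3 vertices {1, 2, 5} are pairwise adjacent, and any tree decomposition puts a clique entirely inside one bag — forcing width ≥ 2. Therefore the treewidth is 2.

Treewidth 2.
Bags: B1 = {1, 2, 7}  B2 = {2, 7, 8}  B3 = {1, 4, 7}  B4 = {1, 2, 5}  B5 = {2, 7, 9}  B6 = {2, 6, 9}  B7 = {1, 3, 4}
Tree: B1–B2, B1–B3, B1–B4, B1–B5, B5–B6, B3–B7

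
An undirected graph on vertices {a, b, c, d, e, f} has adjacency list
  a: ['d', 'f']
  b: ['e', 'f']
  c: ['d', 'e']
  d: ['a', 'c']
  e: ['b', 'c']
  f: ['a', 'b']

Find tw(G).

2

A width-2 tree decomposition is:
Bags: B1 = {b, c, e}  B2 = {b, c, f}  B3 = {a, c, f}  B4 = {a, c, d}
Tree: B1–B2, B2–B3, B3–B4
The largest bag has 3 vertices, giving width 2; this decomposition certifies tw(G) ≤ 2. Since c–e–b–f–a–d–c is a cycle in G, G is not acyclic. Forests are exactly the graphs of treewidth ≤ 1, so tw(G) ≥ 2. Therefore the treewidth is 2.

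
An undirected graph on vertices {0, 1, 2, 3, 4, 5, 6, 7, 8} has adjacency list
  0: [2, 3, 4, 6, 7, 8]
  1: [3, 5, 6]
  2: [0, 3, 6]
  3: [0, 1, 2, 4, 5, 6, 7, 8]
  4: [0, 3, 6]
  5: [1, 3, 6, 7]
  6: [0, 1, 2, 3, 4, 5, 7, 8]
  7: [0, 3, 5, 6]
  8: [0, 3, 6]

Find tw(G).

3

A width-3 tree decomposition is:
Bags: B1 = {0, 3, 6, 7}  B2 = {0, 2, 3, 6}  B3 = {3, 5, 6, 7}  B4 = {0, 3, 6, 8}  B5 = {1, 3, 5, 6}  B6 = {0, 3, 4, 6}
Tree: B1–B2, B1–B3, B2–B4, B3–B5, B1–B6
Each bag holds 4 vertices, so the decomposition has width 3, which upper-bounds the treewidth. On the other hand G contains the 4-clique {0, 3, 6, 8}. A clique must lie in a single bag of any decomposition, so no decomposition can have width below 3. Hence tw(G) = 3 exactly.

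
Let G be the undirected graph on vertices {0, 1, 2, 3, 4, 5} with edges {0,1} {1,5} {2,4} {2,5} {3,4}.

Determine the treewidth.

A width-1 tree decomposition is:
Bags: B1 = {3, 4}  B2 = {2, 4}  B3 = {2, 5}  B4 = {1, 5}  B5 = {0, 1}
Tree: B1–B2, B2–B3, B3–B4, B4–B5
Each bag holds 2 vertices, so the decomposition has width 1, which upper-bounds the treewidth. G has an edge, so its treewidth is at least 1. The upper and lower bounds meet at 1, so that is the treewidth.

1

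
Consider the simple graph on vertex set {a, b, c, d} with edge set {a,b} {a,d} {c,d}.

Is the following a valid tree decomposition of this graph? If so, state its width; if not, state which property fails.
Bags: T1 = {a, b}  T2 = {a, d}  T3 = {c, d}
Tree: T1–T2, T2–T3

Yes; width 1.

Vertex coverage: the bags together contain {a, b, c, d}, the full vertex set. Edge coverage: each edge of G has both endpoints in at least one bag. Running intersection: for every vertex, the bags containing it form a connected subtree. All three properties hold, so this is a valid tree decomposition of width max|bag| − 1 = 1, and hence tw(G) ≤ 1.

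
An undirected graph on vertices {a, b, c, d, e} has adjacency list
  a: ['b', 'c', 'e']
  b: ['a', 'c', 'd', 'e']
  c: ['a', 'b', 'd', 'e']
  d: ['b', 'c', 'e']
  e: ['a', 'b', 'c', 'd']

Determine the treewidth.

A width-3 tree decomposition is:
Bags: B1 = {a, b, c, e}  B2 = {b, c, d, e}
Tree: B1–B2
The largest bag has 4 vertices, giving width 3; this decomposition certifies tw(G) ≤ 3. On the other hand G contains the 4-clique {b, c, d, e}. A clique must lie in a single bag of any decomposition, so no decomposition can have width below 3. Therefore the treewidth is 3.

3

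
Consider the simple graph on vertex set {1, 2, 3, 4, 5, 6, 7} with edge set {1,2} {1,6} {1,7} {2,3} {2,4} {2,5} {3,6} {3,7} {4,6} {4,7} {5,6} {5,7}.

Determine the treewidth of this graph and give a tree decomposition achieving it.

Each bag holds 4 vertices, so the decomposition has width 3, which upper-bounds the treewidth. For the lower bound: the 4 vertex sets {4,7}, {2,5}, {6}, {1} are disjoint, each induces a connected subgraph, and every pair is joined by at least one edge of G. Contracting each set to a single vertex therefore yields K_{4} as a minor, and since treewidth is minor-monotone, tw(G) ≥ tw(K_{4}) = 3. Therefore the treewidth is 3.

Treewidth 3.
One such decomposition:
Bags: B1 = {2, 4, 6, 7}  B2 = {2, 5, 6, 7}  B3 = {1, 2, 6, 7}  B4 = {2, 3, 6, 7}
Tree: B1–B2, B2–B3, B3–B4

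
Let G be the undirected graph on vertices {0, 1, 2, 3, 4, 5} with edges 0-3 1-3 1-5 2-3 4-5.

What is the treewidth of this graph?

1

A width-1 tree decomposition is:
Bags: B1 = {1, 3}  B2 = {1, 5}  B3 = {4, 5}  B4 = {2, 3}  B5 = {0, 3}
Tree: B1–B2, B2–B3, B1–B4, B4–B5
The largest bag has 2 vertices, giving width 1; this decomposition certifies tw(G) ≤ 1. Any graph with an edge has treewidth ≥ 1, and G has the edge 1–3. Combining the bounds, tw(G) = 1.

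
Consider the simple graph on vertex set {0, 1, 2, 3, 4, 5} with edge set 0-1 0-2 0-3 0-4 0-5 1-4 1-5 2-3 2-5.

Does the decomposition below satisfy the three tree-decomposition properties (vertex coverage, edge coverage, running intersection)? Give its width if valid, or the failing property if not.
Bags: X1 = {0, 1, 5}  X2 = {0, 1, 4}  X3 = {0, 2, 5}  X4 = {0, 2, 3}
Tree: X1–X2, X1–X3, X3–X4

Yes; width 2.

Every vertex of G appears in some bag (union = {0, 1, 2, 3, 4, 5}); every edge is covered by a bag; and for each vertex v the set of bags containing v is connected in the bag tree. The decomposition is therefore valid. The largest bag has 3 vertices, so the width is 2.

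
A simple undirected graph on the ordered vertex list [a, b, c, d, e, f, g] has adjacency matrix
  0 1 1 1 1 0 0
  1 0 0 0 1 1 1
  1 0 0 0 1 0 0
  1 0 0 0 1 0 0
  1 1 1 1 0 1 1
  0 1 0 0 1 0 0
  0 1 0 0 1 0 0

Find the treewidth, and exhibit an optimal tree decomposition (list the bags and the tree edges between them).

The largest bag has 3 vertices, giving width 2; this decomposition certifies tw(G) ≤ 2. Conversely, {a, d, e} is a clique of size 3, and the vertices of any clique must share a bag in every tree decomposition; so some bag has ≥ 3 vertices and tw(G) ≥ 2. Combining the bounds, tw(G) = 2.

Treewidth 2.
Bags: B1 = {a, b, e}  B2 = {b, e, g}  B3 = {a, d, e}  B4 = {a, c, e}  B5 = {b, e, f}
Tree: B1–B2, B1–B3, B3–B4, B1–B5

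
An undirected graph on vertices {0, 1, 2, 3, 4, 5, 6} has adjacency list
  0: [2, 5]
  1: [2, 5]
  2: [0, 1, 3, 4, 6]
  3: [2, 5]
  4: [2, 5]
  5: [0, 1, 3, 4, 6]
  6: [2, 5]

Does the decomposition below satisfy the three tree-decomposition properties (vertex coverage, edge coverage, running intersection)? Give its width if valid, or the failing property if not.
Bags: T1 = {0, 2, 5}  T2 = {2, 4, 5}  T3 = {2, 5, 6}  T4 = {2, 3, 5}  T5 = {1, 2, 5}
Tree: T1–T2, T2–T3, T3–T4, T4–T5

Vertex coverage: the bags together contain {0, 1, 2, 3, 4, 5, 6}, the full vertex set. Edge coverage: each edge of G has both endpoints in at least one bag. Running intersection: for every vertex, the bags containing it form a connected subtree. All three properties hold, so this is a valid tree decomposition of width max|bag| − 1 = 2, and hence tw(G) ≤ 2.

Yes; width 2.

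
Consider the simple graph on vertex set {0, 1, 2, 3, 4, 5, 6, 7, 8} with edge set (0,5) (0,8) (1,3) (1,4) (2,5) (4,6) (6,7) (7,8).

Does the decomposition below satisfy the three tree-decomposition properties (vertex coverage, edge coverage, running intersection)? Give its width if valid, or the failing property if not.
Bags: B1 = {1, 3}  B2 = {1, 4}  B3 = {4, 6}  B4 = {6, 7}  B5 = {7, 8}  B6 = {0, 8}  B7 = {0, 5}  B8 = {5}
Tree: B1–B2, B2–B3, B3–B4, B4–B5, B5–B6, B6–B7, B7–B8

No — vertex 2 appears in no bag.

A tree decomposition must satisfy three properties: every vertex lies in some bag; for every edge, both endpoints lie together in some bag; and for every vertex, the bags containing it form a connected subtree. Here vertex 2 appears in no bag, so the decomposition is invalid.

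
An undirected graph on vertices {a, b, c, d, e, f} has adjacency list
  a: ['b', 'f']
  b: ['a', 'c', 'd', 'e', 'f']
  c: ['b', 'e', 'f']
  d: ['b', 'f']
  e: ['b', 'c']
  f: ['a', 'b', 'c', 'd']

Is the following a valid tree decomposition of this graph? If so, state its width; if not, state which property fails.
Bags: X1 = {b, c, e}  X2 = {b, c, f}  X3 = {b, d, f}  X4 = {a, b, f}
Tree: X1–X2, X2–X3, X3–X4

Yes; width 2.

Checking the three conditions: (i) the bags cover all of {a, b, c, d, e, f}; (ii) for each edge, some bag contains both endpoints; (iii) the bags containing any fixed vertex form a subtree. All hold, so the decomposition is valid with width 3 − 1 = 2.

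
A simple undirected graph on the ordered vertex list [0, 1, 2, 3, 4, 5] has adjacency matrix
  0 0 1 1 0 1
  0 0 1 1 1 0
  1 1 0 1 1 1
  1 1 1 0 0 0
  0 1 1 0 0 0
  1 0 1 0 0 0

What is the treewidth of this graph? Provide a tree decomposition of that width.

Treewidth 2.
Bags: B1 = {0, 2, 3}  B2 = {1, 2, 3}  B3 = {0, 2, 5}  B4 = {1, 2, 4}
Tree: B1–B2, B1–B3, B2–B4

Every bag has size at most 3, so the width is 3 − 1 = 2 and tw(G) ≤ 2. Conversely, {0, 2, 3} is a clique of size 3, and the vertices of any clique must share a bag in every tree decomposition; so some bag has ≥ 3 vertices and tw(G) ≥ 2. The upper and lower bounds meet at 2, so that is the treewidth.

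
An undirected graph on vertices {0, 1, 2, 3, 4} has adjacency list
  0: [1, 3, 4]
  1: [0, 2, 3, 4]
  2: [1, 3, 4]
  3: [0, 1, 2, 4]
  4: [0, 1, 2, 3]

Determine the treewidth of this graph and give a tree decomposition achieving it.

Treewidth 3.
One such decomposition:
Bags: B1 = {0, 1, 3, 4}  B2 = {1, 2, 3, 4}
Tree: B1–B2

The largest bag has 4 vertices, giving width 3; this decomposition certifies tw(G) ≤ 3. On the other hand G contains the 4-clique {0, 1, 3, 4}. A clique must lie in a single bag of any decomposition, so no decomposition can have width below 3. Hence tw(G) = 3 exactly.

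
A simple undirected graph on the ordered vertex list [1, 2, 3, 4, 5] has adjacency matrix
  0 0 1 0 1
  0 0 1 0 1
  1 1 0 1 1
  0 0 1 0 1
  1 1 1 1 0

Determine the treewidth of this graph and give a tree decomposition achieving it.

Treewidth 2.
One optimal decomposition is:
Bags: B1 = {2, 3, 5}  B2 = {1, 3, 5}  B3 = {3, 4, 5}
Tree: B1–B2, B1–B3

Each bag holds 3 vertices, so the decomposition has width 2, which upper-bounds the treewidth. Conversely, {1, 3, 5} is a clique of size 3, and the vertices of any clique must share a bag in every tree decomposition; so some bag has ≥ 3 vertices and tw(G) ≥ 2. Therefore the treewidth is 2.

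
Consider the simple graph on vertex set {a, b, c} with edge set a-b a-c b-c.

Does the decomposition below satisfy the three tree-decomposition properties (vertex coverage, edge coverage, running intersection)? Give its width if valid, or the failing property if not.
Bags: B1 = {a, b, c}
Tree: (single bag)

Yes; width 2.

Checking the three conditions: (i) the bags cover all of {a, b, c}; (ii) for each edge, some bag contains both endpoints; (iii) the bags containing any fixed vertex form a subtree. All hold, so the decomposition is valid with width 3 − 1 = 2.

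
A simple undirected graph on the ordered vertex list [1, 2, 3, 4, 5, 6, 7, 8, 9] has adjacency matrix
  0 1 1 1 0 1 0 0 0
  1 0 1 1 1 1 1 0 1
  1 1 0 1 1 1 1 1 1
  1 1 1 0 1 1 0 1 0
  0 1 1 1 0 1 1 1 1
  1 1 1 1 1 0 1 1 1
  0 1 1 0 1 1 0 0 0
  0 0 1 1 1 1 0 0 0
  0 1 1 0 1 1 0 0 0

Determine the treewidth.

4

A width-4 tree decomposition is:
Bags: B1 = {2, 3, 4, 5, 6}  B2 = {2, 3, 5, 6, 7}  B3 = {1, 2, 3, 4, 6}  B4 = {2, 3, 5, 6, 9}  B5 = {3, 4, 5, 6, 8}
Tree: B1–B2, B1–B3, B1–B4, B1–B5
The largest bag has 5 vertices, giving width 4; this decomposition certifies tw(G) ≤ 4. On the other hand G contains the 5-clique {3, 4, 5, 6, 8}. A clique must lie in a single bag of any decomposition, so no decomposition can have width below 4. Combining the bounds, tw(G) = 4.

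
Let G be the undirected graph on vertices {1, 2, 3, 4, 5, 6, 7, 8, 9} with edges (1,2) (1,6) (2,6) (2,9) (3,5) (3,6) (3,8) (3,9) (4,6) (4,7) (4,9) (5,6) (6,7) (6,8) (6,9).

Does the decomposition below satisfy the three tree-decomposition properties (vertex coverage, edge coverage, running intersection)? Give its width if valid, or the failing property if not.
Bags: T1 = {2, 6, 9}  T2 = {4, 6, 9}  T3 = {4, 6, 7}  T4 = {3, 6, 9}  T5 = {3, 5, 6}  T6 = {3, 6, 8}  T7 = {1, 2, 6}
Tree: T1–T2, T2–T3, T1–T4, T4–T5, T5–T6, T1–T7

Every vertex of G appears in some bag (union = {1, 2, 3, 4, 5, 6, 7, 8, 9}); every edge is covered by a bag; and for each vertex v the set of bags containing v is connected in the bag tree. The decomposition is therefore valid. The largest bag has 3 vertices, so the width is 2.

Yes; width 2.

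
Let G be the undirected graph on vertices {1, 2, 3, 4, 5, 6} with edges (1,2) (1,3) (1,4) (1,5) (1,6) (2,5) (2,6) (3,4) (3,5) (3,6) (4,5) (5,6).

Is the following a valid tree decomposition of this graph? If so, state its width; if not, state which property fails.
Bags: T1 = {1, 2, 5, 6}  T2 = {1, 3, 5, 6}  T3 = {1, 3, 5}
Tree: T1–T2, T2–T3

No — vertex 4 appears in no bag.

A tree decomposition must satisfy three properties: every vertex lies in some bag; for every edge, both endpoints lie together in some bag; and for every vertex, the bags containing it form a connected subtree. Here vertex 4 appears in no bag, so the decomposition is invalid.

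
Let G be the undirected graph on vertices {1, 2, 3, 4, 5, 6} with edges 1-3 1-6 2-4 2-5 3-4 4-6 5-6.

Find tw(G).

2

A width-2 tree decomposition is:
Bags: B1 = {2, 4, 5}  B2 = {4, 5, 6}  B3 = {3, 4, 6}  B4 = {1, 3, 6}
Tree: B1–B2, B2–B3, B3–B4
The largest bag has 3 vertices, giving width 2; this decomposition certifies tw(G) ≤ 2. The edges 2–5–6–4–2 form a cycle, so G is not a tree and its treewidth is at least 2. Combining the bounds, tw(G) = 2.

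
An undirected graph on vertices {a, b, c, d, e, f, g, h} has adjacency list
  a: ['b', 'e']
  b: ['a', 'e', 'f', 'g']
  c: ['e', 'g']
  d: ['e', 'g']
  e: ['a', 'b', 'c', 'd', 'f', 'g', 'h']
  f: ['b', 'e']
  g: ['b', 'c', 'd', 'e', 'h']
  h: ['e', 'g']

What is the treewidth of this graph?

2

A width-2 tree decomposition is:
Bags: B1 = {d, e, g}  B2 = {e, g, h}  B3 = {b, e, g}  B4 = {c, e, g}  B5 = {b, e, f}  B6 = {a, b, e}
Tree: B1–B2, B1–B3, B3–B4, B3–B5, B3–B6
Every bag has size at most 3, so the width is 3 − 1 = 2 and tw(G) ≤ 2. For the lower bound, the 3 vertices {d, e, g} are pairwise adjacent, and any tree decomposition puts a clique entirely inside one bag — forcing width ≥ 2. Hence tw(G) = 2 exactly.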